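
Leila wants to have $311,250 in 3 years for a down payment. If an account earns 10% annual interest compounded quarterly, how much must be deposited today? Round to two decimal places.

$231,431.77

Periodic rate = 10%/4 = 0.025; 12 periods.
P = 311,250/(1 + 0.025)^12 ≈ 311,250/1.34488882425 ≈ 231,431.7692.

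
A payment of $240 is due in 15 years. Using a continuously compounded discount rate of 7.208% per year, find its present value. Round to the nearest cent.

$81.41

P = A·e^(−rt) = 240·e^(−1.0812).
e^(−1.0812) ≈ 0.339188255, so P ≈ 81.4052.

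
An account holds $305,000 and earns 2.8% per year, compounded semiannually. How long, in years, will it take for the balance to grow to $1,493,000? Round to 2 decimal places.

We need (1 + 0.014)^(2t) = 4.8951, so 2t = ln 4.8951 / ln 1.014 ≈ 114.2373.
t ≈ 114.2373/2 = 57.1187 years.

57.12 years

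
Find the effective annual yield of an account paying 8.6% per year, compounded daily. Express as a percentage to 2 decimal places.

8.98%

EAR = (1 + 8.6%/365)^365 − 1 = (1 + 0.000235616)^365 − 1.
(1 + 0.000235616)^365 ≈ 1.089795, so EAR ≈ 8.97953%.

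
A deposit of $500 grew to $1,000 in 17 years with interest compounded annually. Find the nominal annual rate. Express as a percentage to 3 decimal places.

(1 + r)^17 = 1,000/500 = 2.
1 + r = 2^(1/17) ≈ 1.041616, so r ≈ 0.041616.
r ≈ 4.16160%.

4.162%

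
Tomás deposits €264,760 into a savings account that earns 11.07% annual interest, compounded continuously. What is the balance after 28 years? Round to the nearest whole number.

A = P·e^(rt) = 264,760·e^(0.1107·28) = 264,760·e^3.0996.
e^3.0996 ≈ 22.18907387653, so A ≈ 5,874,779.1995.

€5,874,779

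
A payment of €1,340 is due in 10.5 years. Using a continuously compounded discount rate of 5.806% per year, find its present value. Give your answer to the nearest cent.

P = A·e^(−rt) = 1,340·e^(−0.60963).
e^(−0.60963) ≈ 0.5435519461, so P ≈ 728.3596.

€728.36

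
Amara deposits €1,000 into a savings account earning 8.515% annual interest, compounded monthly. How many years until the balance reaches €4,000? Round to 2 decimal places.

We need (1 + 0.00709583)^(12t) = 4, so 12t = ln 4 / ln 1.007096 ≈ 196.0597.
t ≈ 196.0597/12 = 16.3383 years.

16.34 years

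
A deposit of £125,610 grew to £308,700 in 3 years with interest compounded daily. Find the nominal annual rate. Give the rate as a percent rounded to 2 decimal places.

29.99%

(1 + r/365)^1095 = 308,700/125,610 = 2.45761.
1 + r/365 = 2.45761^(1/1095) ≈ 1.000822, so r/365 ≈ 0.000821514.
r ≈ 365·0.000821514 = 29.98525%.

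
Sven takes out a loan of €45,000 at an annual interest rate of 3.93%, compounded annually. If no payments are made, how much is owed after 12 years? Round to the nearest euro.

€71,467

Growth factor = (1 + 0.0393)^12 ≈ 1.5881485684.
A ≈ 45,000 × 1.5881485684 ≈ 71,466.6856.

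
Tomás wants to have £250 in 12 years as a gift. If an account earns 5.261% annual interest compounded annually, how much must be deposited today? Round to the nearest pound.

Growth factor = (1 + 0.05261)^12 ≈ 1.85016261.
P = 250/1.85016261 ≈ 135.1233.

£135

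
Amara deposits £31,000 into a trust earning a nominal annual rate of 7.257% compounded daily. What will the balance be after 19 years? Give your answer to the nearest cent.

Growth factor = (1 + 0.07257/365)^6935 ≈ 3.96970961566.
A ≈ 31,000 × 3.96970961566 ≈ 123,060.9981.

£123,061.00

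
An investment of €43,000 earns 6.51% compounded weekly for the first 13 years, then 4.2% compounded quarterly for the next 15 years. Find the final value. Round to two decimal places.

€187,482.64

Phase 1: 43,000·(1 + 0.0651/52)^676 ≈ 100,180.2242.
Phase 2: 100,180.2242·(1 + 0.0105)^60 ≈ 187,482.6444.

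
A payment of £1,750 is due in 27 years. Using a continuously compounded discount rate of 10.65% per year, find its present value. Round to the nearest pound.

P = A·e^(−rt) = 1,750·e^(−2.8755).
e^(−2.8755) ≈ 0.05638793848, so P ≈ 98.6789.

£99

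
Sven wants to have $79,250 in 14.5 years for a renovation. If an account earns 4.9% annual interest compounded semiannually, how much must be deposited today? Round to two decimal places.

Growth factor = (1 + 0.0245)^29 ≈ 2.0176550529.
P = 79,250/2.0176550529 ≈ 39,278.2700.

$39,278.27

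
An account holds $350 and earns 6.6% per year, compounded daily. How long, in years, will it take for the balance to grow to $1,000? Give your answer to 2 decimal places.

We need (1 + 0.000180822)^(365t) = 2.8571, so 365t = ln 2.8571 / ln 1.000181 ≈ 5806.3594.
t ≈ 5806.3594/365 = 15.9078 years.

15.91 years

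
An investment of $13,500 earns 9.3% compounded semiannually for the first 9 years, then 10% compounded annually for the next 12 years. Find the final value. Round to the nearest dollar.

Phase 1: 13,500·(1 + 0.0465)^18 ≈ 30,594.2602.
Phase 2: 30,594.2602·(1 + 0.1)^12 ≈ 96,017.8945.

$96,018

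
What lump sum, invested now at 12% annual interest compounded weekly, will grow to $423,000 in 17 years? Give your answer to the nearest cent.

$55,131.56

Periodic rate = 12%/52 = 0.00230769; 884 periods.
P = 423,000/(1 + 0.12/52)^884 ≈ 423,000/7.67255571314 ≈ 55,131.5645.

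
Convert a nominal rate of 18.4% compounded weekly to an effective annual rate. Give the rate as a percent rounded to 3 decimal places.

20.163%

One year is 52 periods at 0.00353846 each: (1 + 0.00353846)^52 ≈ 1.201626.
EAR = 1.201626 − 1 ≈ 20.16255%.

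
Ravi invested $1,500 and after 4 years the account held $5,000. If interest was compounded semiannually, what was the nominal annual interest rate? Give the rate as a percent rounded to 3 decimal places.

32.482%

(1 + r/2)^8 = 5,000/1,500 = 3.33333.
1 + r/2 = 3.33333^(1/8) ≈ 1.162411, so r/2 ≈ 0.162411.
r ≈ 2·0.162411 = 32.48227%.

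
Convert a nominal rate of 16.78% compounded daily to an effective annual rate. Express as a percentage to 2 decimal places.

EAR = (1 + 16.78%/365)^365 − 1 = (1 + 0.000459726)^365 − 1.
(1 + 0.000459726)^365 ≈ 1.182654, so EAR ≈ 18.26544%.

18.27%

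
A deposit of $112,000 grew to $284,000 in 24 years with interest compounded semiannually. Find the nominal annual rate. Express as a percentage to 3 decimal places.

(1 + r/2)^48 = 284,000/112,000 = 2.53571.
1 + r/2 = 2.53571^(1/48) ≈ 1.019574, so r/2 ≈ 0.019574.
r ≈ 2·0.019574 = 3.91480%.

3.915%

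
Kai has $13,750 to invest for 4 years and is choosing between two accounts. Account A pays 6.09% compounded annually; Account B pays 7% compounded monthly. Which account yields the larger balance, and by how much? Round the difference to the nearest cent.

A: (1 + 0.0609)^4 ≈ 1.2667700814, so 13,750 × 1.2667700814 ≈ 17,418.0886.
B: (1 + 0.07/12)^48 ≈ 1.3220538779, so 13,750 × 1.3220538779 ≈ 18,178.2408.
Difference ≈ 760.1522 in favor of B.

Account B, by $760.15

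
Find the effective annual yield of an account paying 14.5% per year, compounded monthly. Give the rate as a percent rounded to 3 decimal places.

15.504%

One year is 12 periods at 0.0120833 each: (1 + 0.0120833)^12 ≈ 1.155035.
EAR = 1.155035 − 1 ≈ 15.50354%.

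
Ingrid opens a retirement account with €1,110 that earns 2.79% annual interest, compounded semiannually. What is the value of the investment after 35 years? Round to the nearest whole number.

€2,927

Periodic rate = 2.79%/2 = 0.01395; periods = 2·35 = 70.
A = 1,110·(1 + 0.01395)^70 ≈ 1,110·2.637289276 ≈ 2,927.3911.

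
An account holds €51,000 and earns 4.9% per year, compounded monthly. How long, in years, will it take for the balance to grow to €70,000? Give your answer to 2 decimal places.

6.48 years

(1 + 0.00408333)^(12t) = 70,000/51,000 = 1.3725.
12t·ln(1 + 0.00408333) = ln(1.3725); 12t = 0.31667/0.00407502 ≈ 77.7100.
t ≈ 6.4758 years.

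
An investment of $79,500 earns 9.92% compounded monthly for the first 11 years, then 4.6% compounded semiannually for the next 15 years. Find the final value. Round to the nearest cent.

Phase 1: 79,500·(1 + 0.0992/12)^132 ≈ 235,679.1702.
Phase 2: 235,679.1702·(1 + 0.023)^30 ≈ 466,219.2612.

$466,219.26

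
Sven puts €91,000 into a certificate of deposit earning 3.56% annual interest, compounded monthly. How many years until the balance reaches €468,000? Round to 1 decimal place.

We need (1 + 0.00296667)^(12t) = 5.1429, so 12t = ln 5.1429 / ln 1.002967 ≈ 552.8214.
t ≈ 552.8214/12 = 46.0684 years.

46.1 years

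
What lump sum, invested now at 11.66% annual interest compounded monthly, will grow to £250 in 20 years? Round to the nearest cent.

Periodic rate = 11.66%/12 = 0.00971667; 240 periods.
P = 250/(1 + 0.1166/12)^240 ≈ 250/10.18324 ≈ 24.5501.

£24.55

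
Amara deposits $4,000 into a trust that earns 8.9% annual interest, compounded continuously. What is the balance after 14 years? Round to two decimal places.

A = P·e^(rt) = 4,000·e^(0.089·14) = 4,000·e^1.246.
e^1.246 ≈ 3.4764094712, so A ≈ 13,905.6379.

$13,905.64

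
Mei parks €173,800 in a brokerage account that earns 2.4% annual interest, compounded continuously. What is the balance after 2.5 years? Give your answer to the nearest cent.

A = P·e^(rt) = 173,800·e^(0.024·2.5) = 173,800·e^0.06.
e^0.06 ≈ 1.06183654655, so A ≈ 184,547.1918.

€184,547.19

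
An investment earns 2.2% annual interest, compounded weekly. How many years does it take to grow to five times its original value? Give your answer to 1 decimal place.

73.2 years

(1 + 0.000423077)^(52t) = 5.
52t = ln 5 / ln(1 + 0.000423077) ≈ 1.6094/0.000422987 ≈ 3804.9306.
t ≈ 73.1717.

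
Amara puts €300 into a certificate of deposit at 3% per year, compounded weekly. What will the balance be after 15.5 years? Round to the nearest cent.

Growth factor = (1 + 0.03/52)^806 ≈ 1.59180074.
A ≈ 300 × 1.59180074 ≈ 477.5402.

€477.54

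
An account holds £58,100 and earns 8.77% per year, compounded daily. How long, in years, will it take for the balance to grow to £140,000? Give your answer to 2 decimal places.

We need (1 + 0.000240274)^(365t) = 2.4096, so 365t = ln 2.4096 / ln 1.00024 ≈ 3660.7478.
t ≈ 3660.7478/365 = 10.0294 years.

10.03 years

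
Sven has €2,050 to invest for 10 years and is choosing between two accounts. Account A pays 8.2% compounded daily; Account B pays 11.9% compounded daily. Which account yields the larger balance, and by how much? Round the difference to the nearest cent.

Account B, by €2,083.11

Account A growth factor: (1 + 0.082/365)^3650 ≈ 2.270290744; balance ≈ 4,654.0960.
Account B growth factor: (1 + 0.119/365)^3650 ≈ 3.286443759; balance ≈ 6,737.2097.
Account B is larger by 2,083.1137.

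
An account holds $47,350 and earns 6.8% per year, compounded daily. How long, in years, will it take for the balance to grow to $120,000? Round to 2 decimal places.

We need (1 + 0.000186301)^(365t) = 2.5343, so 365t = ln 2.5343 / ln 1.000186 ≈ 4991.9737.
t ≈ 4991.9737/365 = 13.6766 years.

13.68 years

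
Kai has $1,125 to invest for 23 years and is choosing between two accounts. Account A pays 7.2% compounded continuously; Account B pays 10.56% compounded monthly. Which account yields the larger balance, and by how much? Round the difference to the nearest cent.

Account A growth factor: e^(0.072·23) = e^1.656 ≈ 5.23831562; balance ≈ 5,893.1051.
Account B growth factor: (1 + 0.0088)^276 ≈ 11.225360675; balance ≈ 12,628.5308.
Account B is larger by 6,735.4257.

Account B, by $6,735.43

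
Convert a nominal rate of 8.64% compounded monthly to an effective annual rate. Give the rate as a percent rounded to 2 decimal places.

One year is 12 periods at 0.0072 each: (1 + 0.0072)^12 ≈ 1.089905.
EAR = 1.089905 − 1 ≈ 8.99049%.

8.99%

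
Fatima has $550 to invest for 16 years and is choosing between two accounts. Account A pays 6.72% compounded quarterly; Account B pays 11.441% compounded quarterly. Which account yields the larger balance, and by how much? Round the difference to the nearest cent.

A: (1 + 0.0168)^64 ≈ 2.904520212, so 550 × 2.904520212 ≈ 1,597.4861.
B: (1 + 0.0286025)^64 ≈ 6.079177638, so 550 × 6.079177638 ≈ 3,343.5477.
Difference ≈ 1,746.0616 in favor of B.

Account B, by $1,746.06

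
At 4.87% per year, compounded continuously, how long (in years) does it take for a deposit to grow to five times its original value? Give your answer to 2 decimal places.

33.05 years

e^(0.0487t) = 5, so 0.0487t = ln 5 ≈ 1.6094.
t ≈ 1.6094/0.0487 ≈ 33.0480.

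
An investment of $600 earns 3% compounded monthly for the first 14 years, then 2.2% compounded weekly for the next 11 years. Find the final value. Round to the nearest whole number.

$1,163

After 14 years at 3%: 600 × 1.521164064 ≈ 912.6984.
Then 11 years at 2.2%: 912.6984 × 1.273729004 ≈ 1,162.5305.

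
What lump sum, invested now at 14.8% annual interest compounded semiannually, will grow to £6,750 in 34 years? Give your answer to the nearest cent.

£52.60

Growth factor = (1 + 0.074)^68 ≈ 128.3190491.
P = 6,750/128.3190491 ≈ 52.6033.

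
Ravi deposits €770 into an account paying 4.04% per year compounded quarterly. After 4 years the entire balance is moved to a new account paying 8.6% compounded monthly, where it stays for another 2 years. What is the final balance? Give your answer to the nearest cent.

After 4 years at 4.04%: 770 × 1.174437575 ≈ 904.3169.
Then 2 years at 8.6%: 904.3169 × 1.18694953 ≈ 1,073.3786.

€1,073.38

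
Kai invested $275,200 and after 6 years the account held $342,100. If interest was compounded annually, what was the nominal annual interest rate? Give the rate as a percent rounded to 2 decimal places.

The 6-period growth factor is 342,100/275,200 = 1.2431.
r = 1.2431^(1/6) − 1 ≈ 0.0369332, i.e. 3.69332%.

3.69%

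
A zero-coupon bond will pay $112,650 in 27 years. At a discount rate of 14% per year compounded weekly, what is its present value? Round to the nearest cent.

$2,584.07

Growth factor = (1 + 0.14/52)^1404 ≈ 43.59404913.
P = 112,650/43.59404913 ≈ 2,584.0683.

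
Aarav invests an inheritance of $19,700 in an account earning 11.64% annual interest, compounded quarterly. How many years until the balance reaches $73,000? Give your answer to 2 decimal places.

We need (1 + 0.0291)^(4t) = 3.7056, so 4t = ln 3.7056 / ln 1.0291 ≈ 45.6635.
t ≈ 45.6635/4 = 11.4159 years.

11.42 years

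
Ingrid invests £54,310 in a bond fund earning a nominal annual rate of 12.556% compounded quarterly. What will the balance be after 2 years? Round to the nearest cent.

£69,544.56

Periodic rate = 12.556%/4 = 0.03139; periods = 4·2 = 8.
A = 54,310·(1 + 0.03139)^8 ≈ 54,310·1.2805110502 ≈ 69,544.5551.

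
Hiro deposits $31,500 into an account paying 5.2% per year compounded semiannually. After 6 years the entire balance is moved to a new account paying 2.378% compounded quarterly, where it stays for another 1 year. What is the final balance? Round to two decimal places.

$43,891.04

Phase 1: 31,500·(1 + 0.026)^12 ≈ 42,862.6367.
Phase 2: 42,862.6367·(1 + 0.005945)^4 ≈ 43,891.0356.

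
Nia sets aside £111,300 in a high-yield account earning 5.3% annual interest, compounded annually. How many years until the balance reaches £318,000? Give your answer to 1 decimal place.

20.3 years

(1 + 0.053)^t = 318,000/111,300 = 2.8571.
t·ln(1 + 0.053) = ln(2.8571); t = 1.0498/0.0516432 ≈ 20.3284.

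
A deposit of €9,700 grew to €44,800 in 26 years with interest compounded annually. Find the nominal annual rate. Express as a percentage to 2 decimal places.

6.06%

The 26-period growth factor is 44,800/9,700 = 4.61856.
r = 4.61856^(1/26) − 1 ≈ 0.0606154, i.e. 6.06154%.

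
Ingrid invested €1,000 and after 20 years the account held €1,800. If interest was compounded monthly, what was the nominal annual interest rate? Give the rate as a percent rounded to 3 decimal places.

2.943%

(1 + r/12)^240 = 1,800/1,000 = 1.8.
1 + r/12 = 1.8^(1/240) ≈ 1.002452, so r/12 ≈ 0.00245211.
r ≈ 12·0.00245211 = 2.94254%.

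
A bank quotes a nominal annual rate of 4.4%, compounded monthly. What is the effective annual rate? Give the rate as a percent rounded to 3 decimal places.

4.490%

One year is 12 periods at 0.00366667 each: (1 + 0.00366667)^12 ≈ 1.044898.
EAR = 1.044898 − 1 ≈ 4.48983%.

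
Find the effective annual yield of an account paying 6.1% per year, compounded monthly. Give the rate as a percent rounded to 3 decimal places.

6.273%

One year is 12 periods at 0.00508333 each: (1 + 0.00508333)^12 ≈ 1.062735.
EAR = 1.062735 − 1 ≈ 6.27347%.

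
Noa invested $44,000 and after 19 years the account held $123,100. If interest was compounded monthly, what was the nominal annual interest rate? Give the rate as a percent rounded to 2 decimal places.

5.43%

The 228-period growth factor is 123,100/44,000 = 2.79773.
r/12 = 2.79773^(1/228) − 1 ≈ 0.00452251, so r ≈ 12·0.00452251 = 5.42701%.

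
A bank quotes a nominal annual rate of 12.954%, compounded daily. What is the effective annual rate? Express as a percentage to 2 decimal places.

13.83%

One year is 365 periods at 0.000354904 each: (1 + 0.000354904)^365 ≈ 1.138278.
EAR = 1.138278 − 1 ≈ 13.82785%.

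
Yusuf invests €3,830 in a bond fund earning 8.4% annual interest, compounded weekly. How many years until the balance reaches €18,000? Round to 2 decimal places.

18.44 years

(1 + 0.00161538)^(52t) = 18,000/3,830 = 4.6997.
52t·ln(1 + 0.00161538) = ln(4.6997); 52t = 1.5475/0.00161408 ≈ 958.7540.
t ≈ 18.4376 years.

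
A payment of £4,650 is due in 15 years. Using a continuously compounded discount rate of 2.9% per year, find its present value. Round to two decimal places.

P = A·e^(−rt) = 4,650·e^(−0.435).
e^(−0.435) ≈ 0.6472646671, so P ≈ 3,009.7807.

£3,009.78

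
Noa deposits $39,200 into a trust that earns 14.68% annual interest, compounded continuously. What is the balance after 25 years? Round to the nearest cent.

$1,538,674.71

A = P·e^(rt) = 39,200·e^(0.1468·25) = 39,200·e^3.67.
e^3.67 ≈ 39.2519058603, so A ≈ 1,538,674.7097.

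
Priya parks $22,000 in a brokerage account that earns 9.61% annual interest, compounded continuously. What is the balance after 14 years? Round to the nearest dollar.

A = P·e^(rt) = 22,000·e^(0.0961·14) = 22,000·e^1.3454.
e^1.3454 ≈ 3.8397221223, so A ≈ 84,473.8867.

$84,474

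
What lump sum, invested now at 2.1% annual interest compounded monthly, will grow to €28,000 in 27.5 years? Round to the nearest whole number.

€15,724

Periodic rate = 2.1%/12 = 0.00175; 330 periods.
P = 28,000/(1 + 0.00175)^330 ≈ 28,000/1.7806799331 ≈ 15,724.3306.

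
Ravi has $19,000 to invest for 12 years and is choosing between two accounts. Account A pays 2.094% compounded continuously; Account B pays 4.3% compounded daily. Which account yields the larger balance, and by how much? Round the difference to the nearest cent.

A: e^(0.02094·12) = e^0.25128 ≈ 1.2856700215, so 19,000 × 1.2856700215 ≈ 24,427.7304.
B: (1 + 0.043/365)^4380 ≈ 1.6752620618, so 19,000 × 1.6752620618 ≈ 31,829.9792.
Difference ≈ 7,402.2488 in favor of B.

Account B, by $7,402.25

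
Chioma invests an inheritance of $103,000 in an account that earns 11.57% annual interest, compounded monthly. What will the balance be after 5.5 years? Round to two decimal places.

Growth factor = (1 + 0.1157/12)^66 ≈ 1.88382039514.
A ≈ 103,000 × 1.88382039514 ≈ 194,033.5007.

$194,033.50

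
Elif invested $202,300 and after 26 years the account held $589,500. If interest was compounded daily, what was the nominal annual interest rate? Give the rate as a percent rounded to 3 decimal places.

The 9490-period growth factor is 589,500/202,300 = 2.91399.
r/365 = 2.91399^(1/9490) − 1 ≈ 0.000112706, so r ≈ 365·0.000112706 = 4.11378%.

4.114%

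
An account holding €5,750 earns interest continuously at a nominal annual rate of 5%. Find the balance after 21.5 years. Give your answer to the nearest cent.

A = P·e^(rt) = 5,750·e^(0.05·21.5) = 5,750·e^1.075.
e^1.075 ≈ 2.9299929005, so A ≈ 16,847.4592.

€16,847.46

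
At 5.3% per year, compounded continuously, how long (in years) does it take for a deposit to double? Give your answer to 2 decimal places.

13.08 years

e^(0.053t) = 2, so 0.053t = ln 2 ≈ 0.69315.
t ≈ 0.69315/0.053 ≈ 13.0782.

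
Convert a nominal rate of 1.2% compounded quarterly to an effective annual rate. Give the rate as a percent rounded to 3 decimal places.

EAR = (1 + 1.2%/4)^4 − 1 = (1 + 0.003)^4 − 1.
(1 + 0.003)^4 ≈ 1.012054, so EAR ≈ 1.20541%.

1.205%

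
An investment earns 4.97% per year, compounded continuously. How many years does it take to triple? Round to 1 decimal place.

22.1 years

e^(0.0497t) = 3, so 0.0497t = ln 3 ≈ 1.0986.
t ≈ 1.0986/0.0497 ≈ 22.1049.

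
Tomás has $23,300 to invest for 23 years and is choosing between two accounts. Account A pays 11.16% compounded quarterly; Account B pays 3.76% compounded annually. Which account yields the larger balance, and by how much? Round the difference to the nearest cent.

Account A, by $238,522.48

Account A growth factor: (1 + 0.0279)^92 ≈ 12.5741801291; balance ≈ 292,978.3970.
Account B growth factor: (1 + 0.0376)^23 ≈ 2.3371637988; balance ≈ 54,455.9165.
Account A is larger by 238,522.4805.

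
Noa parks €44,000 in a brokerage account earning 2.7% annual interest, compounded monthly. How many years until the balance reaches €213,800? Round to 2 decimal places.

(1 + 0.00225)^(12t) = 213,800/44,000 = 4.8591.
12t·ln(1 + 0.00225) = ln(4.8591); 12t = 1.5809/0.00224747 ≈ 703.3907.
t ≈ 58.6159 years.

58.62 years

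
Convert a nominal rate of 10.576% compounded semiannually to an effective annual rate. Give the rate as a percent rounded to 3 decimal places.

One year is 2 periods at 0.05288 each: (1 + 0.05288)^2 ≈ 1.108556.
EAR = 1.108556 − 1 ≈ 10.85563%.

10.856%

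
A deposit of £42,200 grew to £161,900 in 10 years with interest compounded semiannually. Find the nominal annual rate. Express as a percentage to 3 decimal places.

13.908%

The 20-period growth factor is 161,900/42,200 = 3.83649.
r/2 = 3.83649^(1/20) − 1 ≈ 0.0695392, so r ≈ 2·0.0695392 = 13.90785%.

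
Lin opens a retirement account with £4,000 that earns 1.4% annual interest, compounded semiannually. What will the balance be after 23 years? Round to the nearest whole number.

Periodic rate = 1.4%/2 = 0.007; periods = 2·23 = 46.
A = 4,000·(1 + 0.007)^46 ≈ 4,000·1.378337733 ≈ 5,513.3509.

£5,513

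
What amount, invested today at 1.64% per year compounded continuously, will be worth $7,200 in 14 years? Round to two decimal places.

P = A·e^(−rt) = 7,200·e^(−0.2296).
e^(−0.2296) ≈ 0.7948514795, so P ≈ 5,722.9307.

$5,722.93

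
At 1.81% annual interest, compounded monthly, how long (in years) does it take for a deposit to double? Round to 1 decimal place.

38.3 years

(1 + 0.00150833)^(12t) = 2.
12t = ln 2 / ln(1 + 0.00150833) ≈ 0.69315/0.0015072 ≈ 459.8916.
t ≈ 38.3243.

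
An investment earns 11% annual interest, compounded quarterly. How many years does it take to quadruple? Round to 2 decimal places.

(1 + 0.0275)^(4t) = 4.
4t = ln 4 / ln(1 + 0.0275) ≈ 1.3863/0.0271287 ≈ 51.1007.
t ≈ 12.7752.

12.78 years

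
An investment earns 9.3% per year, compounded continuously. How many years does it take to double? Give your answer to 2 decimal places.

7.45 years

e^(0.093t) = 2, so 0.093t = ln 2 ≈ 0.69315.
t ≈ 0.69315/0.093 ≈ 7.4532.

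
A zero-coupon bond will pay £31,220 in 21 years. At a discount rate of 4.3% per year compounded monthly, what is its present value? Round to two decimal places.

£12,675.52

Growth factor = (1 + 0.043/12)^252 ≈ 2.4630144343.
P = 31,220/2.4630144343 ≈ 12,675.5246.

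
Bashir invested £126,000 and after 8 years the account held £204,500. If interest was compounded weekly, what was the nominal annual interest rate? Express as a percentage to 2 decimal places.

The 416-period growth factor is 204,500/126,000 = 1.62302.
r/52 = 1.62302^(1/416) − 1 ≈ 0.00116483, so r ≈ 52·0.00116483 = 6.05710%.

6.06%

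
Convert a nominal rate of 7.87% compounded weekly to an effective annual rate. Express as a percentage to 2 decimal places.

8.18%

One year is 52 periods at 0.00151346 each: (1 + 0.00151346)^52 ≈ 1.081815.
EAR = 1.081815 − 1 ≈ 8.18153%.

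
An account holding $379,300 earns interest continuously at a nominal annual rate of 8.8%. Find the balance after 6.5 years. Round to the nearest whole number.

$672,046

A = P·e^(rt) = 379,300·e^(0.088·6.5) = 379,300·e^0.572.
e^0.572 ≈ 1.77180712443, so A ≈ 672,046.4423.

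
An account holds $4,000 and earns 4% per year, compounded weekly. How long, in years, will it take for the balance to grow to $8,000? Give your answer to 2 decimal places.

We need (1 + 0.000769231)^(52t) = 2, so 52t = ln 2 / ln 1.000769 ≈ 901.4379.
t ≈ 901.4379/52 = 17.3353 years.

17.34 years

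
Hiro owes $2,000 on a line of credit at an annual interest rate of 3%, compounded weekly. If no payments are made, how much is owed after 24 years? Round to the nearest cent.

$4,108.01

Growth factor = (1 + 0.03/52)^1248 ≈ 2.054006729.
A ≈ 2,000 × 2.054006729 ≈ 4,108.0135.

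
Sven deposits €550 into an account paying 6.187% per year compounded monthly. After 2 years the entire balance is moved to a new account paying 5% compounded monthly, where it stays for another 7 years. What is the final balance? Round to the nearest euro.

€882

After 2 years at 6.187%: 550 × 1.13136187 ≈ 622.2490.
Then 7 years at 5%: 622.2490 × 1.41803605 ≈ 882.3716.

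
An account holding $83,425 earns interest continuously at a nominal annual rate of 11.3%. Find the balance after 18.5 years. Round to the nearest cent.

$674,821.37

A = P·e^(rt) = 83,425·e^(0.113·18.5) = 83,425·e^2.0905.
e^2.0905 ≈ 8.08895863267, so A ≈ 674,821.3739.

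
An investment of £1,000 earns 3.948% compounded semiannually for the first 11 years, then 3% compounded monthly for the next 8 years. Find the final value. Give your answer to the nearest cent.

£1,953.75

Phase 1: 1,000·(1 + 0.01974)^22 ≈ 1,537.3332.
Phase 2: 1,537.3332·(1 + 0.0025)^96 ≈ 1,953.7483.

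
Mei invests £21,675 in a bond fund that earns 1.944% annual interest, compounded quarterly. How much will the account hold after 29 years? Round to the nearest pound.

Periodic rate = 1.944%/4 = 0.00486; periods = 4·29 = 116.
A = 21,675·(1 + 0.00486)^116 ≈ 21,675·1.7548694833 ≈ 38,036.7961.

£38,037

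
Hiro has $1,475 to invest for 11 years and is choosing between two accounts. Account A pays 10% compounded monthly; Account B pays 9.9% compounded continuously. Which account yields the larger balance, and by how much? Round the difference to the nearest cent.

Account A, by $28.32

Account A growth factor: (1 + 0.1/12)^132 ≈ 2.990504109; balance ≈ 4,410.9936.
Account B growth factor: e^(0.099·11) = e^1.089 ≈ 2.971301285; balance ≈ 4,382.6694.
Account A is larger by 28.3242.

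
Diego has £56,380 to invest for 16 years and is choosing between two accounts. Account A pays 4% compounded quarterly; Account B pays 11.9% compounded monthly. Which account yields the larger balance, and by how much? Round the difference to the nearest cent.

Account A growth factor: (1 + 0.01)^64 ≈ 1.89046186948; balance ≈ 106,584.2402.
Account B growth factor: (1 + 0.119/12)^192 ≈ 6.65002946898; balance ≈ 374,928.6615.
Account B is larger by 268,344.4213.

Account B, by £268,344.42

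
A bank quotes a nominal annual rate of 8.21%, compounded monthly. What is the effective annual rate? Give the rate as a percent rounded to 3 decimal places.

8.526%

One year is 12 periods at 0.00684167 each: (1 + 0.00684167)^12 ≈ 1.085261.
EAR = 1.085261 − 1 ≈ 8.52609%.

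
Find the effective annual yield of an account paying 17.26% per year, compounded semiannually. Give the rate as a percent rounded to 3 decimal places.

18.005%

EAR = (1 + 17.26%/2)^2 − 1 = (1 + 0.0863)^2 − 1.
(1 + 0.0863)^2 ≈ 1.180048, so EAR ≈ 18.00477%.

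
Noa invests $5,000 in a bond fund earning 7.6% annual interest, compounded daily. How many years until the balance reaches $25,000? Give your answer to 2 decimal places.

(1 + 0.000208219)^(365t) = 25,000/5,000 = 5.
365t·ln(1 + 0.000208219) = ln(5); 365t = 1.6094/0.000208198 ≈ 7730.3420.
t ≈ 21.1790 years.

21.18 years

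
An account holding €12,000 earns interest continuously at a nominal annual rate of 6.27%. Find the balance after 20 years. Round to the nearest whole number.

€42,052

A = P·e^(rt) = 12,000·e^(0.0627·20) = 12,000·e^1.254.
e^1.254 ≈ 3.5043322893, so A ≈ 42,051.9875.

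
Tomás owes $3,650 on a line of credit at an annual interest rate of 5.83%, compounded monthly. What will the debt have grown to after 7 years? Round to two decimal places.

$5,484.02

Growth factor = (1 + 0.0583/12)^84 ≈ 1.502472157.
A ≈ 3,650 × 1.502472157 ≈ 5,484.0234.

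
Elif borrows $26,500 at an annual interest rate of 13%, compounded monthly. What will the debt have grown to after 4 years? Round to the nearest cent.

$44,449.26

Growth factor = (1 + 0.13/12)^48 ≈ 1.6773304506.
A ≈ 26,500 × 1.6773304506 ≈ 44,449.2569.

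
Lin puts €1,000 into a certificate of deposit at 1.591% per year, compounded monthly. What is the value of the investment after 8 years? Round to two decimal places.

Growth factor = (1 + 0.01591/12)^96 ≈ 1.135639239.
A ≈ 1,000 × 1.135639239 ≈ 1,135.6392.

€1,135.64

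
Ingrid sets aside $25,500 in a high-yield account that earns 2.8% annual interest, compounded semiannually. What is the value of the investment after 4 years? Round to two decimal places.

$28,499.93

Growth factor = (1 + 0.014)^8 ≈ 1.1176443834.
A ≈ 25,500 × 1.1176443834 ≈ 28,499.9318.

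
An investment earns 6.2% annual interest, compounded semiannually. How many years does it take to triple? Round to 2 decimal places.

(1 + 0.031)^(2t) = 3.
2t = ln 3 / ln(1 + 0.031) ≈ 1.0986/0.0305292 ≈ 35.9856.
t ≈ 17.9928.

17.99 years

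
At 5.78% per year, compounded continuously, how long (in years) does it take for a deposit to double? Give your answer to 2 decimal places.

11.99 years

e^(0.0578t) = 2, so 0.0578t = ln 2 ≈ 0.69315.
t ≈ 0.69315/0.0578 ≈ 11.9922.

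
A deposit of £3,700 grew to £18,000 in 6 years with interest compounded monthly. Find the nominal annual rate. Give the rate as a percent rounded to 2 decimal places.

26.66%

(1 + r/12)^72 = 18,000/3,700 = 4.86486.
1 + r/12 = 4.86486^(1/72) ≈ 1.022216, so r/12 ≈ 0.0222159.
r ≈ 12·0.0222159 = 26.65913%.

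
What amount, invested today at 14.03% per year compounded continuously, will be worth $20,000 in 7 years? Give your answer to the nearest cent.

$7,490.48

P = A·e^(−rt) = 20,000·e^(−0.9821).
e^(−0.9821) ≈ 0.37452377253, so P ≈ 7,490.4755.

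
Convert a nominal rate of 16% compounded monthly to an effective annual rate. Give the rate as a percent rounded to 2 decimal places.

One year is 12 periods at 0.0133333 each: (1 + 0.0133333)^12 ≈ 1.172271.
EAR = 1.172271 − 1 ≈ 17.22708%.

17.23%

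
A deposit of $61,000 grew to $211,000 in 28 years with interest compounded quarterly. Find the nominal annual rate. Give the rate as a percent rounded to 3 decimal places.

4.457%

(1 + r/4)^112 = 211,000/61,000 = 3.45902.
1 + r/4 = 3.45902^(1/112) ≈ 1.011142, so r/4 ≈ 0.0111418.
r ≈ 4·0.0111418 = 4.45673%.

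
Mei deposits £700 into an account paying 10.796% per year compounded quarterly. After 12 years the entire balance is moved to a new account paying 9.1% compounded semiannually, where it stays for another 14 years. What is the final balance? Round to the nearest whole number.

£8,737

After 12 years at 10.796%: 700 × 3.590693296 ≈ 2,513.4853.
Then 14 years at 9.1%: 2,513.4853 × 3.475946155 ≈ 8,736.7396.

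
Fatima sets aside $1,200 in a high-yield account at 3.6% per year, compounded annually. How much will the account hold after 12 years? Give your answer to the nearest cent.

$1,834.42

Growth factor = (1 + 0.036)^12 ≈ 1.528681694.
A ≈ 1,200 × 1.528681694 ≈ 1,834.4180.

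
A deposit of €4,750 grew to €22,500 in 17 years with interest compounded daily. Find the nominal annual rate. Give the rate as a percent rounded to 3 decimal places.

9.150%

(1 + r/365)^6205 = 22,500/4,750 = 4.73684.
1 + r/365 = 4.73684^(1/6205) ≈ 1.000251, so r/365 ≈ 0.000250696.
r ≈ 365·0.000250696 = 9.15039%.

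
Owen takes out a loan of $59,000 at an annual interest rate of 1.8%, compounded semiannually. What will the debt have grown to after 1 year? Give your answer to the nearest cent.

Periodic rate = 1.8%/2 = 0.009; periods = 2·1 = 2.
A = 59,000·(1 + 0.009)^2 ≈ 59,000·1.018081 ≈ 60,066.7790.

$60,066.78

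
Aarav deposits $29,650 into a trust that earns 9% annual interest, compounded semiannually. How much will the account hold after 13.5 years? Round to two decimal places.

Growth factor = (1 + 0.045)^27 ≈ 3.2820095624.
A ≈ 29,650 × 3.2820095624 ≈ 97,311.5835.

$97,311.58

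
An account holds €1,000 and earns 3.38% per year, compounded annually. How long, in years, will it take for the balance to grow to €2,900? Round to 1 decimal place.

(1 + 0.0338)^t = 2,900/1,000 = 2.9.
t·ln(1 + 0.0338) = ln(2.9); t = 1.0647/0.0332413 ≈ 32.0297.

32.0 years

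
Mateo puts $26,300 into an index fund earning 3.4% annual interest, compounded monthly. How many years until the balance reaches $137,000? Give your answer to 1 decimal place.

48.6 years

(1 + 0.00283333)^(12t) = 137,000/26,300 = 5.2091.
12t·ln(1 + 0.00283333) = ln(5.2091); 12t = 1.6504/0.00282933 ≈ 583.3232.
t ≈ 48.6103 years.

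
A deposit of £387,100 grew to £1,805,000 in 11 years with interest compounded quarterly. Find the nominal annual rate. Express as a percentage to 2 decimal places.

The 44-period growth factor is 1,805,000/387,100 = 4.66288.
r/4 = 4.66288^(1/44) − 1 ≈ 0.0356111, so r ≈ 4·0.0356111 = 14.24443%.

14.24%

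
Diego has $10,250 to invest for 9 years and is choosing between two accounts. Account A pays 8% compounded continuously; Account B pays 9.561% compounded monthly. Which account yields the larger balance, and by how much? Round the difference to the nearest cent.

Account A growth factor: e^(0.08·9) = e^0.72 ≈ 2.0544332106; balance ≈ 21,057.9404.
Account B growth factor: (1 + 0.0079675)^108 ≈ 2.3562706194; balance ≈ 24,151.7738.
Account B is larger by 3,093.8334.

Account B, by $3,093.83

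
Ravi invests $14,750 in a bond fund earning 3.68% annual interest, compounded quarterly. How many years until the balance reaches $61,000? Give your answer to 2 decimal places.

38.75 years

We need (1 + 0.0092)^(4t) = 4.1356, so 4t = ln 4.1356 / ln 1.0092 ≈ 155.0164.
t ≈ 155.0164/4 = 38.7541 years.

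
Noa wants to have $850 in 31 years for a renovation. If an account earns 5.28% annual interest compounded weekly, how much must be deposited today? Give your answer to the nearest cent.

Periodic rate = 5.28%/52 = 0.00101538; 1612 periods.
P = 850/(1 + 0.0528/52)^1612 ≈ 850/5.13443378 ≈ 165.5489.

$165.55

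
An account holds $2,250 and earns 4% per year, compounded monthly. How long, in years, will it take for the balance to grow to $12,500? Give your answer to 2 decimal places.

42.94 years

We need (1 + 0.00333333)^(12t) = 5.5556, so 12t = ln 5.5556 / ln 1.003333 ≈ 515.2965.
t ≈ 515.2965/12 = 42.9414 years.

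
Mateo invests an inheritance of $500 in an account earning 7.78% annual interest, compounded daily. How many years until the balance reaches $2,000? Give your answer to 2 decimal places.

We need (1 + 0.000213151)^(365t) = 4, so 365t = ln 4 / ln 1.000213 ≈ 6504.5163.
t ≈ 6504.5163/365 = 17.8206 years.

17.82 years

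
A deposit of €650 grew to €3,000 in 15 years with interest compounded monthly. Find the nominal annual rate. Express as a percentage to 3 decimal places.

10.239%

(1 + r/12)^180 = 3,000/650 = 4.61538.
1 + r/12 = 4.61538^(1/180) ≈ 1.008533, so r/12 ≈ 0.00853284.
r ≈ 12·0.00853284 = 10.23941%.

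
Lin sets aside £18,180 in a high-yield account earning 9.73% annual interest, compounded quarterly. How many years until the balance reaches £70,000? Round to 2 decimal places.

We need (1 + 0.024325)^(4t) = 3.8504, so 4t = ln 3.8504 / ln 1.024325 ≈ 56.0947.
t ≈ 56.0947/4 = 14.0237 years.

14.02 years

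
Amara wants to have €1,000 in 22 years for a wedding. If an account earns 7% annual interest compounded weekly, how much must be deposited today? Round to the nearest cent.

€214.60

Growth factor = (1 + 0.07/52)^1144 ≈ 4.65976208.
P = 1,000/4.65976208 ≈ 214.6032.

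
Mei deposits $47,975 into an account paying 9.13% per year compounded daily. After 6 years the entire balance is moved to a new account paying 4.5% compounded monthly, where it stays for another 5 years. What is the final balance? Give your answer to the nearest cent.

After 6 years at 9.13%: 47,975 × 1.72932558787 ≈ 82,964.3951.
Then 5 years at 4.5%: 82,964.3951 × 1.25179582052 ≈ 103,854.4830.

$103,854.48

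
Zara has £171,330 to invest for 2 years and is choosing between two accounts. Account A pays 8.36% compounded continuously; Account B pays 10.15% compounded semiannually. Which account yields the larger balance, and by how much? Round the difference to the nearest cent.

Account A growth factor: e^(0.0836·2) = e^0.1672 ≈ 1.1819906398; balance ≈ 202,510.4563.
Account B growth factor: (1 + 0.05075)^4 ≈ 1.21898284771; balance ≈ 208,848.3313.
Account B is larger by 6,337.8750.

Account B, by £6,337.87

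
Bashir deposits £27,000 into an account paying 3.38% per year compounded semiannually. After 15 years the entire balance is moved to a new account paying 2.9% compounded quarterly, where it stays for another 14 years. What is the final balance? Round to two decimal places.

£66,895.77

After 15 years at 3.38%: 27,000 × 1.6532838372 ≈ 44,638.6636.
Then 14 years at 2.9%: 44,638.6636 × 1.4986059735 ≈ 66,895.7679.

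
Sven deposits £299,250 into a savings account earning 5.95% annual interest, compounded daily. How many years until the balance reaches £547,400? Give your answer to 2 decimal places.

(1 + 0.000163014)^(365t) = 547,400/299,250 = 1.8292.
365t·ln(1 + 0.000163014) = ln(1.8292); 365t = 0.6039/0.000163 ≈ 3704.9014.
t ≈ 10.1504 years.

10.15 years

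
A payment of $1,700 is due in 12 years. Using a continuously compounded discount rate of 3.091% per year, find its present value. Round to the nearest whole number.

$1,173

P = A·e^(−rt) = 1,700·e^(−0.37092).
e^(−0.37092) ≈ 0.6900991473, so P ≈ 1,173.1686.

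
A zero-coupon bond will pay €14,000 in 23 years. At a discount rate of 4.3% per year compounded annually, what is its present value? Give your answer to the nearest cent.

Annual rate = 4.3% = 0.043; 23 periods.
P = 14,000/(1 + 0.043)^23 ≈ 14,000/2.6335349955 ≈ 5,316.0486.

€5,316.05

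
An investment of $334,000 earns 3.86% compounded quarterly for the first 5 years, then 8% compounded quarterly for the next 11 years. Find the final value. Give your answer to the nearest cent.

$967,321.89

After 5 years at 3.86%: 334,000 × 1.21176105983 ≈ 404,728.1940.
Then 11 years at 8%: 404,728.1940 × 2.39005314245 ≈ 967,321.8919.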